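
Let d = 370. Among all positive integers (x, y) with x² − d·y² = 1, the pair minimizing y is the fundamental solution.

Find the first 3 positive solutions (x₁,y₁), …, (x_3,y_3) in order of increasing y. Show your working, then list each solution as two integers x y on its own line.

√370 → a₀=19, period (4,4,38); ℓ=3 odd so k=5
i=0: a=19 ⇒ p=19, q=1
i=1: a=4 ⇒ p=77, q=4
i=2: a=4 ⇒ p=327, q=17
i=3: a=38 ⇒ p=12503, q=650
i=4: a=4 ⇒ p=50339, q=2617
i=5: a=4 ⇒ p=213859, q=11118
fundamental: x₁=213859, y₁=11118  (since 45735671881 − 370·123609924 = 1)
(213859+11118√370)^2 = 91471343761 + 4755368724√370
(213859+11118√370)^3 = 39123940210553539 + 2033956799880714√370

213859 11118
91471343761 4755368724
39123940210553539 2033956799880714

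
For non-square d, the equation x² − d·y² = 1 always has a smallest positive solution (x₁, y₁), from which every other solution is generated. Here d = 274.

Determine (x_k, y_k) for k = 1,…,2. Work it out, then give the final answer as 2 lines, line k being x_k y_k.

3959299 239190
31352097142801 1894049455620

[16; 1,1,4,4,1,1,32] for √274; ℓ=7 ⇒ convergent index 13
i=0: a=16 ⇒ p=16, q=1
i=1: a=1 ⇒ p=17, q=1
i=2: a=1 ⇒ p=33, q=2
…
i=4: a=4 ⇒ p=629, q=38
i=5: a=1 ⇒ p=778, q=47
i=6: a=1 ⇒ p=1407, q=85
i=7: a=32 ⇒ p=45802, q=2767
i=8: a=1 ⇒ p=47209, q=2852
…
i=10: a=4 ⇒ p=419253, q=25328
i=11: a=4 ⇒ p=1770023, q=106931
i=12: a=1 ⇒ p=2189276, q=132259
i=13: a=1 ⇒ p=3959299, q=239190
fundamental: x₁=3959299, y₁=239190  (since 15676048571401 − 274·57211856100 = 1)
(3959299+239190√274)^2 = 31352097142801 + 1894049455620√274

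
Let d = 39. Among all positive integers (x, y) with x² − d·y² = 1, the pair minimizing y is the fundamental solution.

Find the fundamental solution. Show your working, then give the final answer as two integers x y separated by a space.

√39 → a₀=6, period (4,12); ℓ=2 even so k=1
step 0: (6, 1)  from 6·(1,0) + (0,1)
step 1: (25, 4)  from 4·(6,1) + (1,0)
(x₁, y₁) = (25, 4);  25² − 39·4² = 1 ✓

25 4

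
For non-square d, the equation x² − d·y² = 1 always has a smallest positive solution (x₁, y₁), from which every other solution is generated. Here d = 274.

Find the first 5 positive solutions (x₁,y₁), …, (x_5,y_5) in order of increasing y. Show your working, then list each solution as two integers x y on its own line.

√274 → a₀=16, period (1,1,4,4,1,1,32); ℓ=7 odd so k=13
k=0  a_k=16  p_k/q_k = 16/1
k=1  a_k=1  p_k/q_k = 17/1
…
k=4  a_k=4  p_k/q_k = 629/38
…
k=8  a_k=1  p_k/q_k = 47209/2852
…
k=12  a_k=1  p_k/q_k = 2189276/132259
k=13  a_k=1  p_k/q_k = 3959299/239190
→ (3959299, 239190).  Check: 3959299²=15676048571401, 274·239190²=15676048571400, difference 1.
k=2:  x_2 = 3959299·3959299+274·239190·239190 = 31352097142801,  y_2 = 3959299·239190+239190·3959299 = 1894049455620
k=3:  x_3 = 3959299·31352097142801+274·239190·1894049455620 = 248264653730785753699,  y_3 = 3959299·1894049455620+239190·31352097142801 = 14998216231173381570
k=4:  x_4 = 3959299·248264653730785753699+274·239190·14998216231173381570 = 1965907990503261255572251201,  y_4 = 3959299·14998216231173381570+239190·248264653730785753699 = 118764845051735182903983240
k=5:  x_5 = 3959299·1965907990503261255572251201+274·239190·118764845051735182903983240 = 15567235081782895307198186429982499,  y_5 = 3959299·118764845051735182903983240+239190·1965907990503261255572251201 = 940451064496965117656884702915950

3959299 239190
31352097142801 1894049455620
248264653730785753699 14998216231173381570
1965907990503261255572251201 118764845051735182903983240
15567235081782895307198186429982499 940451064496965117656884702915950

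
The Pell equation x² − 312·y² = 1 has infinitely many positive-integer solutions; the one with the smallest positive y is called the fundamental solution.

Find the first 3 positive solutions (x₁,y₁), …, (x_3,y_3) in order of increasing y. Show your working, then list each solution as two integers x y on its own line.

53 3
5617 318
595349 33705

d=312: √d = [17; 1,1,1,34] (ℓ=4, even), read p_3/q_3
k=0  a_k=17  p_k/q_k = 17/1
…
k=2  a_k=1  p_k/q_k = 35/2
k=3  a_k=1  p_k/q_k = 53/3
(x₁, y₁) = (53, 3);  53² − 312·3² = 1 ✓
k=2:  x_2 = 53·53+312·3·3 = 5617,  y_2 = 53·3+3·53 = 318
k=3:  x_3 = 53·5617+312·3·318 = 595349,  y_3 = 53·318+3·5617 = 33705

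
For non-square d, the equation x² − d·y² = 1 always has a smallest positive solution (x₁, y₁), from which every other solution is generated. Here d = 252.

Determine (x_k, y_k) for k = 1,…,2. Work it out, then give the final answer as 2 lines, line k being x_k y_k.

√252 = [15; 1,6,1,30, …], period ℓ=4 (even) → k=3
k=0  a_k=15  p_k/q_k = 15/1
k=1  a_k=1  p_k/q_k = 16/1
k=2  a_k=6  p_k/q_k = 111/7
k=3  a_k=1  p_k/q_k = 127/8
→ (127, 8).  Check: 127²=16129, 252·8²=16128, difference 1.
n=2: (127,8)∘(127,8) = (127·127+252·8·8, 127·8+8·127) = (32257,2032)

127 8
32257 2032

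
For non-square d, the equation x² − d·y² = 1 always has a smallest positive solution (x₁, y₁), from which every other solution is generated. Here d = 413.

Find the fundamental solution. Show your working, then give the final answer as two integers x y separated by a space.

113399 5580

[20; 3,9,1,4,1,9,3,40] for √413; ℓ=8 ⇒ convergent index 7
step 0: (20, 1)  from 20·(1,0) + (0,1)
…
step 3: (630, 31)  from 1·(569,28) + (61,3)
…
step 6: (36560, 1799)  from 9·(3719,183) + (3089,152)
step 7: (113399, 5580)  from 3·(36560,1799) + (3719,183)
fundamental: x₁=113399, y₁=5580  (since 12859333201 − 413·31136400 = 1)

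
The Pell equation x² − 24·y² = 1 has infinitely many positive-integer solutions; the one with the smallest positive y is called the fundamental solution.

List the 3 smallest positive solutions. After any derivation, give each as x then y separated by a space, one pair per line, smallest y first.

5 1
49 10
485 99

√24 → a₀=4, period (1,8); ℓ=2 even so k=1
step 0: (4, 1)  from 4·(1,0) + (0,1)
step 1: (5, 1)  from 1·(4,1) + (1,0)
fundamental: x₁=5, y₁=1  (since 25 − 24·1 = 1)
k=2:  x_2 = 5·5+24·1·1 = 49,  y_2 = 5·1+1·5 = 10
k=3:  x_3 = 5·49+24·1·10 = 485,  y_3 = 5·10+1·49 = 99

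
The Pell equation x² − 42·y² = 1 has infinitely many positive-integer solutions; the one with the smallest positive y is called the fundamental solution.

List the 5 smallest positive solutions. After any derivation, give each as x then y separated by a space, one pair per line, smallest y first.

√42 → a₀=6, period (2,12); ℓ=2 even so k=1
i=0: a=6 ⇒ p=6, q=1
i=1: a=2 ⇒ p=13, q=2
(x₁, y₁) = (13, 2);  13² − 42·2² = 1 ✓
k=2:  x_2 = 13·13+42·2·2 = 337,  y_2 = 13·2+2·13 = 52
k=3:  x_3 = 13·337+42·2·52 = 8749,  y_3 = 13·52+2·337 = 1350
k=4:  x_4 = 13·8749+42·2·1350 = 227137,  y_4 = 13·1350+2·8749 = 35048
k=5:  x_5 = 13·227137+42·2·35048 = 5896813,  y_5 = 13·35048+2·227137 = 909898

13 2
337 52
8749 1350
227137 35048
5896813 909898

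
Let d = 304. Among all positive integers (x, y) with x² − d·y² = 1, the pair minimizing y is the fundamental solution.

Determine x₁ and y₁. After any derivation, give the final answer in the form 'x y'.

57799 3315

√304 → a₀=17, period (2,3,2,1,1,1,1,1,2,3,2,34); ℓ=12 even so k=11
i=0: a=17 ⇒ p=17, q=1
i=1: a=2 ⇒ p=35, q=2
i=2: a=3 ⇒ p=122, q=7
i=3: a=2 ⇒ p=279, q=16
…
i=7: a=1 ⇒ p=1761, q=101
…
i=9: a=2 ⇒ p=7445, q=427
i=10: a=3 ⇒ p=25177, q=1444
i=11: a=2 ⇒ p=57799, q=3315
→ (57799, 3315).  Check: 57799²=3340724401, 304·3315²=3340724400, difference 1.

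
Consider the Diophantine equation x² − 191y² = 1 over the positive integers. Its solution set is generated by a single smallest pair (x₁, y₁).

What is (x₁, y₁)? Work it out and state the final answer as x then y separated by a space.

8994000 650783

[13; 1,4,1,1,3,…,4,1,26] for √191; ℓ=16 ⇒ convergent index 15
k=0  a_k=13  p_k/q_k = 13/1
k=1  a_k=1  p_k/q_k = 14/1
k=2  a_k=4  p_k/q_k = 69/5
k=3  a_k=1  p_k/q_k = 83/6
…
k=8  a_k=13  p_k/q_k = 40217/2910
k=9  a_k=2  p_k/q_k = 83433/6037
…
k=12  a_k=1  p_k/q_k = 911765/65973
k=13  a_k=1  p_k/q_k = 1616447/116962
k=14  a_k=4  p_k/q_k = 7377553/533821
k=15  a_k=1  p_k/q_k = 8994000/650783
→ (8994000, 650783).  Check: 8994000²=80892036000000, 191·650783²=80892035999999, difference 1.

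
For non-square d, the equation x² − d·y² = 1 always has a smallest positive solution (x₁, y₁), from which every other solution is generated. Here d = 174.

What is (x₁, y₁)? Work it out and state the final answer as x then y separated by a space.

d=174: √d = [13; 5,4,5,26] (ℓ=4, even), read p_3/q_3
k=0  a_k=13  p_k/q_k = 13/1
…
k=2  a_k=4  p_k/q_k = 277/21
k=3  a_k=5  p_k/q_k = 1451/110
→ (1451, 110).  Check: 1451²=2105401, 174·110²=2105400, difference 1.

1451 110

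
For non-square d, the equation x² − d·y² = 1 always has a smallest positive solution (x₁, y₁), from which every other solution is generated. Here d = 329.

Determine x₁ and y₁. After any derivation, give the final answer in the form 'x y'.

d=329: √d = [18; 7,4,2,1,1,4,1,1,2,4,7,36] (ℓ=12, even), read p_11/q_11
i=0: a=18 ⇒ p=18, q=1
i=1: a=7 ⇒ p=127, q=7
i=2: a=4 ⇒ p=526, q=29
…
i=4: a=1 ⇒ p=1705, q=94
i=5: a=1 ⇒ p=2884, q=159
…
i=10: a=4 ⇒ p=328794, q=18127
i=11: a=7 ⇒ p=2376415, q=131016
fundamental: x₁=2376415, y₁=131016  (since 5647348252225 − 329·17165192256 = 1)

2376415 131016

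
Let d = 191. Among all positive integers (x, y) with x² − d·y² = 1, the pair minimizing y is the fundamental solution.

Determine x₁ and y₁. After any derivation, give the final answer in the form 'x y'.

8994000 650783

√191 = [13; 1,4,1,1,3,…,4,1,26, …], period ℓ=16 (even) → k=15
k=0  a_k=13  p_k/q_k = 13/1
…
k=3  a_k=1  p_k/q_k = 83/6
…
k=6  a_k=2  p_k/q_k = 1230/89
k=7  a_k=2  p_k/q_k = 2999/217
…
k=10  a_k=2  p_k/q_k = 207083/14984
…
k=13  a_k=1  p_k/q_k = 1616447/116962
k=14  a_k=4  p_k/q_k = 7377553/533821
k=15  a_k=1  p_k/q_k = 8994000/650783
fundamental: x₁=8994000, y₁=650783  (since 80892036000000 − 191·423518513089 = 1)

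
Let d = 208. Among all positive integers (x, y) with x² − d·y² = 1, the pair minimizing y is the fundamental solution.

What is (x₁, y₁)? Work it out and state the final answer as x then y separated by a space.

[14; 2,2,1,2,2,28] for √208; ℓ=6 ⇒ convergent index 5
i=0: a=14 ⇒ p=14, q=1
i=1: a=2 ⇒ p=29, q=2
i=2: a=2 ⇒ p=72, q=5
i=3: a=1 ⇒ p=101, q=7
i=4: a=2 ⇒ p=274, q=19
i=5: a=2 ⇒ p=649, q=45
→ (649, 45).  Check: 649²=421201, 208·45²=421200, difference 1.

649 45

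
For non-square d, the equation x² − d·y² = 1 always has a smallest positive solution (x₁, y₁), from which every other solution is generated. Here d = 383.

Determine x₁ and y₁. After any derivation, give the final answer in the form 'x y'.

18768 959

√383 = [19; 1,1,3,19,3,1,1,38, …], period ℓ=8 (even) → k=7
k=0  a_k=19  p_k/q_k = 19/1
…
k=6  a_k=1  p_k/q_k = 10705/547
k=7  a_k=1  p_k/q_k = 18768/959
(x₁, y₁) = (18768, 959);  18768² − 383·959² = 1 ✓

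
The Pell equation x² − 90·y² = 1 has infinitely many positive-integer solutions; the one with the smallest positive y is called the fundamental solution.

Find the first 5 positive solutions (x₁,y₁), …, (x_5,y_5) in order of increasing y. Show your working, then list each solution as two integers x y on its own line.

√90 → a₀=9, period (2,18); ℓ=2 even so k=1
a_0=9:  p_0=9·1+0=9,  q_0=9·0+1=1
a_1=2:  p_1=2·9+1=19,  q_1=2·1+0=2
fundamental: x₁=19, y₁=2  (since 361 − 90·4 = 1)
n=2: (19,2)∘(19,2) = (19·19+90·2·2, 19·2+2·19) = (721,76)
n=3: (721,76)∘(19,2) = (19·721+90·2·76, 19·76+2·721) = (27379,2886)
n=4: (27379,2886)∘(19,2) = (19·27379+90·2·2886, 19·2886+2·27379) = (1039681,109592)
n=5: (1039681,109592)∘(19,2) = (19·1039681+90·2·109592, 19·109592+2·1039681) = (39480499,4161610)

19 2
721 76
27379 2886
1039681 109592
39480499 4161610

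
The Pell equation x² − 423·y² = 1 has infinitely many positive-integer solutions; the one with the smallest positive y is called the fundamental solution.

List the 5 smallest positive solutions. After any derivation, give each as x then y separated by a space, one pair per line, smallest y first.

√423 → a₀=20, period (1,1,3,4,3,1,1,40); ℓ=8 even so k=7
i=0: a=20 ⇒ p=20, q=1
i=1: a=1 ⇒ p=21, q=1
i=2: a=1 ⇒ p=41, q=2
i=3: a=3 ⇒ p=144, q=7
i=4: a=4 ⇒ p=617, q=30
i=5: a=3 ⇒ p=1995, q=97
i=6: a=1 ⇒ p=2612, q=127
i=7: a=1 ⇒ p=4607, q=224
fundamental: x₁=4607, y₁=224  (since 21224449 − 423·50176 = 1)
(x_2, y_2) = (4607·4607 + 423·224·224, 4607·224 + 224·4607) = (42448897, 2063936)
(x_3, y_3) = (4607·42448897 + 423·224·2063936, 4607·2063936 + 224·42448897) = (391124132351, 19017106080)
(x_4, y_4) = (4607·391124132351 + 423·224·19017106080, 4607·19017106080 + 224·391124132351) = (3603817713033217, 175223613357184)
(x_5, y_5) = (4607·3603817713033217 + 423·224·175223613357184, 4607·175223613357184 + 224·3603817713033217) = (33205576016763929087, 1614510354455987296)

4607 224
42448897 2063936
391124132351 19017106080
3603817713033217 175223613357184
33205576016763929087 1614510354455987296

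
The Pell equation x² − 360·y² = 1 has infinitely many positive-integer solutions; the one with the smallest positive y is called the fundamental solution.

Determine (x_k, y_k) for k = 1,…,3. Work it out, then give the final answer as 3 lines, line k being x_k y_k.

19 1
721 38
27379 1443

d=360: √d = [18; 1,36] (ℓ=2, even), read p_1/q_1
a_0=18:  p_0=18·1+0=18,  q_0=18·0+1=1
a_1=1:  p_1=1·18+1=19,  q_1=1·1+0=1
(x₁, y₁) = (19, 1);  19² − 360·1² = 1 ✓
n=2: (19,1)∘(19,1) = (19·19+360·1·1, 19·1+1·19) = (721,38)
n=3: (721,38)∘(19,1) = (19·721+360·1·38, 19·38+1·721) = (27379,1443)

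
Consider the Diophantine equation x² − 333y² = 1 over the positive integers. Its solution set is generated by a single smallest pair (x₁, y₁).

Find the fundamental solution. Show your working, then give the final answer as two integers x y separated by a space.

73 4

√333 = [18; 4,36, …], period ℓ=2 (even) → k=1
k=0  a_k=18  p_k/q_k = 18/1
k=1  a_k=4  p_k/q_k = 73/4
→ (73, 4).  Check: 73²=5329, 333·4²=5328, difference 1.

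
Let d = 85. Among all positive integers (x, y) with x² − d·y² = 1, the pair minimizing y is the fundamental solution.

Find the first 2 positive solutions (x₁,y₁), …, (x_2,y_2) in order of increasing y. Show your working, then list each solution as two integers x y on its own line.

√85 = [9; 4,1,1,4,18, …], period ℓ=5 (odd) → k=9
k=0  a_k=9  p_k/q_k = 9/1
k=1  a_k=4  p_k/q_k = 37/4
k=2  a_k=1  p_k/q_k = 46/5
…
k=5  a_k=18  p_k/q_k = 6887/747
…
k=8  a_k=1  p_k/q_k = 62739/6805
k=9  a_k=4  p_k/q_k = 285769/30996
fundamental: x₁=285769, y₁=30996  (since 81663921361 − 85·960752016 = 1)
(285769+30996√85)^2 = 163327842721 + 17715391848√85

285769 30996
163327842721 17715391848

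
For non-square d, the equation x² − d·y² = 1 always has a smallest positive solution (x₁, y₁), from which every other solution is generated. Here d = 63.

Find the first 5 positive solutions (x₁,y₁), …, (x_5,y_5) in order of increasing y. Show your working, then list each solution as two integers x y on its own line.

√63 = [7; 1,14, …], period ℓ=2 (even) → k=1
a_0=7:  p_0=7·1+0=7,  q_0=7·0+1=1
a_1=1:  p_1=1·7+1=8,  q_1=1·1+0=1
→ (8, 1).  Check: 8²=64, 63·1²=63, difference 1.
(x_2, y_2) = (8·8 + 63·1·1, 8·1 + 1·8) = (127, 16)
(x_3, y_3) = (8·127 + 63·1·16, 8·16 + 1·127) = (2024, 255)
(x_4, y_4) = (8·2024 + 63·1·255, 8·255 + 1·2024) = (32257, 4064)
(x_5, y_5) = (8·32257 + 63·1·4064, 8·4064 + 1·32257) = (514088, 64769)

8 1
127 16
2024 255
32257 4064
514088 64769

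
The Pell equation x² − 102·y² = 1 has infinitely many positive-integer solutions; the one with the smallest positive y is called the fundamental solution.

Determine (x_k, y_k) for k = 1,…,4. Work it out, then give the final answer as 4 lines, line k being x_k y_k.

101 10
20401 2020
4120901 408030
832401601 82420040

√102 = [10; 10,20, …], period ℓ=2 (even) → k=1
step 0: (10, 1)  from 10·(1,0) + (0,1)
step 1: (101, 10)  from 10·(10,1) + (1,0)
→ (101, 10).  Check: 101²=10201, 102·10²=10200, difference 1.
(x_2, y_2) = (101·101 + 102·10·10, 101·10 + 10·101) = (20401, 2020)
(x_3, y_3) = (101·20401 + 102·10·2020, 101·2020 + 10·20401) = (4120901, 408030)
(x_4, y_4) = (101·4120901 + 102·10·408030, 101·408030 + 10·4120901) = (832401601, 82420040)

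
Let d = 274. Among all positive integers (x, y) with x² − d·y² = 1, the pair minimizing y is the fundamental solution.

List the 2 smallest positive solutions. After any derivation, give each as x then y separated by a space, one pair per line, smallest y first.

3959299 239190
31352097142801 1894049455620

d=274: √d = [16; 1,1,4,4,1,1,32] (ℓ=7, odd), read p_13/q_13
k=0  a_k=16  p_k/q_k = 16/1
…
k=3  a_k=4  p_k/q_k = 149/9
…
k=7  a_k=32  p_k/q_k = 45802/2767
k=8  a_k=1  p_k/q_k = 47209/2852
…
k=11  a_k=4  p_k/q_k = 1770023/106931
k=12  a_k=1  p_k/q_k = 2189276/132259
k=13  a_k=1  p_k/q_k = 3959299/239190
(x₁, y₁) = (3959299, 239190);  3959299² − 274·239190² = 1 ✓
(x_2, y_2) = (3959299·3959299 + 274·239190·239190, 3959299·239190 + 239190·3959299) = (31352097142801, 1894049455620)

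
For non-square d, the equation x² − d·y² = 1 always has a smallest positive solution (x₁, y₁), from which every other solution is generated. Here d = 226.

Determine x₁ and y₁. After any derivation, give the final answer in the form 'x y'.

451 30

[15; 30] for √226; ℓ=1 ⇒ convergent index 1
a_0=15:  p_0=15·1+0=15,  q_0=15·0+1=1
a_1=30:  p_1=30·15+1=451,  q_1=30·1+0=30
(x₁, y₁) = (451, 30);  451² − 226·30² = 1 ✓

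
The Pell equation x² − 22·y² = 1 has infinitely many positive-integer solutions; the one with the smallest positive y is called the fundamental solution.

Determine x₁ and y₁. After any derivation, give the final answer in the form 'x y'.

197 42

[4; 1,2,4,2,1,8] for √22; ℓ=6 ⇒ convergent index 5
k=0  a_k=4  p_k/q_k = 4/1
…
k=2  a_k=2  p_k/q_k = 14/3
…
k=4  a_k=2  p_k/q_k = 136/29
k=5  a_k=1  p_k/q_k = 197/42
fundamental: x₁=197, y₁=42  (since 38809 − 22·1764 = 1)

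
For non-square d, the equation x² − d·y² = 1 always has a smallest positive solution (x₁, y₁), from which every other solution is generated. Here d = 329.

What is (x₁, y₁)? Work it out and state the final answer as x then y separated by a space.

√329 → a₀=18, period (7,4,2,1,1,4,1,1,2,4,7,36); ℓ=12 even so k=11
step 0: (18, 1)  from 18·(1,0) + (0,1)
…
step 2: (526, 29)  from 4·(127,7) + (18,1)
step 3: (1179, 65)  from 2·(526,29) + (127,7)
…
step 10: (328794, 18127)  from 4·(74857,4127) + (29366,1619)
step 11: (2376415, 131016)  from 7·(328794,18127) + (74857,4127)
fundamental: x₁=2376415, y₁=131016  (since 5647348252225 − 329·17165192256 = 1)

2376415 131016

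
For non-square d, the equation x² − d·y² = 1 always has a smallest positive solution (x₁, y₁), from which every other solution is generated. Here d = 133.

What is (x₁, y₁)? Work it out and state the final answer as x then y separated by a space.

√133 → a₀=11, period (1,1,7,5,1,…,1,1,22); ℓ=16 even so k=15
i=0: a=11 ⇒ p=11, q=1
…
i=3: a=7 ⇒ p=173, q=15
…
i=6: a=1 ⇒ p=1949, q=169
i=7: a=1 ⇒ p=3010, q=261
i=8: a=2 ⇒ p=7969, q=691
i=9: a=1 ⇒ p=10979, q=952
i=10: a=1 ⇒ p=18948, q=1643
…
i=12: a=5 ⇒ p=168583, q=14618
i=13: a=7 ⇒ p=1210008, q=104921
i=14: a=1 ⇒ p=1378591, q=119539
i=15: a=1 ⇒ p=2588599, q=224460
→ (2588599, 224460).  Check: 2588599²=6700844782801, 133·224460²=6700844782800, difference 1.

2588599 224460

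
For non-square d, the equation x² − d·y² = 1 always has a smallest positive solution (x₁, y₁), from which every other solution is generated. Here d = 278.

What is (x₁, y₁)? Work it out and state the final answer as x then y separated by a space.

2501 150

d=278: √d = [16; 1,2,16,2,1,32] (ℓ=6, even), read p_5/q_5
k=0  a_k=16  p_k/q_k = 16/1
…
k=4  a_k=2  p_k/q_k = 1684/101
k=5  a_k=1  p_k/q_k = 2501/150
fundamental: x₁=2501, y₁=150  (since 6255001 − 278·22500 = 1)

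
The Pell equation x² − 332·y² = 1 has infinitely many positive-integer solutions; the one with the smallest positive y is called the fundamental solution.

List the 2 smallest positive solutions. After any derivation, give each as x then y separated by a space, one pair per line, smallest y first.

√332 → a₀=18, period (4,1,1,8,1,1,4,36); ℓ=8 even so k=7
step 0: (18, 1)  from 18·(1,0) + (0,1)
…
step 6: (2970, 163)  from 1·(1567,86) + (1403,77)
step 7: (13447, 738)  from 4·(2970,163) + (1567,86)
fundamental: x₁=13447, y₁=738  (since 180821809 − 332·544644 = 1)
n=2: (13447,738)∘(13447,738) = (13447·13447+332·738·738, 13447·738+738·13447) = (361643617,19847772)

13447 738
361643617 19847772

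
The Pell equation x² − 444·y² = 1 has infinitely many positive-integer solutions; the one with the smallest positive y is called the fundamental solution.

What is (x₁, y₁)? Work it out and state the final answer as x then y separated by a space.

√444 = [21; 14,42, …], period ℓ=2 (even) → k=1
a_0=21:  p_0=21·1+0=21,  q_0=21·0+1=1
a_1=14:  p_1=14·21+1=295,  q_1=14·1+0=14
→ (295, 14).  Check: 295²=87025, 444·14²=87024, difference 1.

295 14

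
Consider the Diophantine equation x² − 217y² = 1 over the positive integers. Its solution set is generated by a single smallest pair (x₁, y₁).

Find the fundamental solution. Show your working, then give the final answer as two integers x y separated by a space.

√217 = [14; 1,2,1,2,1,…,2,1,28, …], period ℓ=16 (even) → k=15
k=0  a_k=14  p_k/q_k = 14/1
…
k=2  a_k=2  p_k/q_k = 44/3
k=3  a_k=1  p_k/q_k = 59/4
…
k=5  a_k=1  p_k/q_k = 221/15
…
k=9  a_k=9  p_k/q_k = 139163/9447
k=10  a_k=1  p_k/q_k = 154218/10469
k=11  a_k=1  p_k/q_k = 293381/19916
…
k=14  a_k=2  p_k/q_k = 2809702/190735
k=15  a_k=1  p_k/q_k = 3844063/260952
(x₁, y₁) = (3844063, 260952);  3844063² − 217·260952² = 1 ✓

3844063 260952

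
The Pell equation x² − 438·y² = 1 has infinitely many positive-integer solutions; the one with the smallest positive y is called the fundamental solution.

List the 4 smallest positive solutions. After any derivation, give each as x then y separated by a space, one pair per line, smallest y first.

293 14
171697 8204
100614149 4807530
58959719617 2817204376

[20; 1,12,1,40] for √438; ℓ=4 ⇒ convergent index 3
i=0: a=20 ⇒ p=20, q=1
…
i=2: a=12 ⇒ p=272, q=13
i=3: a=1 ⇒ p=293, q=14
(x₁, y₁) = (293, 14);  293² − 438·14² = 1 ✓
k=2:  x_2 = 293·293+438·14·14 = 171697,  y_2 = 293·14+14·293 = 8204
k=3:  x_3 = 293·171697+438·14·8204 = 100614149,  y_3 = 293·8204+14·171697 = 4807530
k=4:  x_4 = 293·100614149+438·14·4807530 = 58959719617,  y_4 = 293·4807530+14·100614149 = 2817204376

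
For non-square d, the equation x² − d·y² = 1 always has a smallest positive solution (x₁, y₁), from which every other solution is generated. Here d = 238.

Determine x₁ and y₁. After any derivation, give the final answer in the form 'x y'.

11663 756

√238 = [15; 2,2,1,14,1,2,2,30, …], period ℓ=8 (even) → k=7
i=0: a=15 ⇒ p=15, q=1
…
i=3: a=1 ⇒ p=108, q=7
…
i=5: a=1 ⇒ p=1697, q=110
i=6: a=2 ⇒ p=4983, q=323
i=7: a=2 ⇒ p=11663, q=756
fundamental: x₁=11663, y₁=756  (since 136025569 − 238·571536 = 1)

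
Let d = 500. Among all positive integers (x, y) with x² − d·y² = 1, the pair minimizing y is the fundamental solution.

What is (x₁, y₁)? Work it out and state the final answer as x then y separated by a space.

√500 → a₀=22, period (2,1,3,2,1,…,1,2,44); ℓ=14 even so k=13
a_0=22:  p_0=22·1+0=22,  q_0=22·0+1=1
a_1=2:  p_1=2·22+1=45,  q_1=2·1+0=2
…
a_4=2:  p_4=2·246+67=559,  q_4=2·11+3=25
…
a_8=1:  p_8=1·14445+1364=15809,  q_8=1·646+61=707
a_9=1:  p_9=1·15809+14445=30254,  q_9=1·707+646=1353
a_10=2:  p_10=2·30254+15809=76317,  q_10=2·1353+707=3413
a_11=3:  p_11=3·76317+30254=259205,  q_11=3·3413+1353=11592
a_12=1:  p_12=1·259205+76317=335522,  q_12=1·11592+3413=15005
a_13=2:  p_13=2·335522+259205=930249,  q_13=2·15005+11592=41602
(x₁, y₁) = (930249, 41602);  930249² − 500·41602² = 1 ✓

930249 41602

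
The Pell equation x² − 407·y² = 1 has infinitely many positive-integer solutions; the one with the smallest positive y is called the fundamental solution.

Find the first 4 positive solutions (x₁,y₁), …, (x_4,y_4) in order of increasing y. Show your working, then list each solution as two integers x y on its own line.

2663 132
14183137 703032
75539384999 3744348300
402322750321537 19942398342768

√407 = [20; 5,1,2,1,5,40, …], period ℓ=6 (even) → k=5
k=0  a_k=20  p_k/q_k = 20/1
…
k=4  a_k=1  p_k/q_k = 464/23
k=5  a_k=5  p_k/q_k = 2663/132
fundamental: x₁=2663, y₁=132  (since 7091569 − 407·17424 = 1)
(x_2, y_2) = (2663·2663 + 407·132·132, 2663·132 + 132·2663) = (14183137, 703032)
(x_3, y_3) = (2663·14183137 + 407·132·703032, 2663·703032 + 132·14183137) = (75539384999, 3744348300)
(x_4, y_4) = (2663·75539384999 + 407·132·3744348300, 2663·3744348300 + 132·75539384999) = (402322750321537, 19942398342768)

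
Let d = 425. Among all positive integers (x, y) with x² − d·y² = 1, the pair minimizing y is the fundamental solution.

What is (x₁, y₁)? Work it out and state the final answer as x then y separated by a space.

143649 6968

d=425: √d = [20; 1,1,1,1,1,1,40] (ℓ=7, odd), read p_13/q_13
k=0  a_k=20  p_k/q_k = 20/1
…
k=11  a_k=1  p_k/q_k = 55229/2679
k=12  a_k=1  p_k/q_k = 88420/4289
k=13  a_k=1  p_k/q_k = 143649/6968
(x₁, y₁) = (143649, 6968);  143649² − 425·6968² = 1 ✓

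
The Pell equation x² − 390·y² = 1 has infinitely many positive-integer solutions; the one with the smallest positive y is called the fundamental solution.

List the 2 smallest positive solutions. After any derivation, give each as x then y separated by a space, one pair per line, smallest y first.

√390 = [19; 1,2,1,38, …], period ℓ=4 (even) → k=3
step 0: (19, 1)  from 19·(1,0) + (0,1)
step 1: (20, 1)  from 1·(19,1) + (1,0)
step 2: (59, 3)  from 2·(20,1) + (19,1)
step 3: (79, 4)  from 1·(59,3) + (20,1)
(x₁, y₁) = (79, 4);  79² − 390·4² = 1 ✓
n=2: (79,4)∘(79,4) = (79·79+390·4·4, 79·4+4·79) = (12481,632)

79 4
12481 632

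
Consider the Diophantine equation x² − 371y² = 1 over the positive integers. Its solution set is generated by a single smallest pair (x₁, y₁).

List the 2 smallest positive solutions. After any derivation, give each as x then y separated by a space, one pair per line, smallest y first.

d=371: √d = [19; 3,1,4,1,3,38] (ℓ=6, even), read p_5/q_5
k=0  a_k=19  p_k/q_k = 19/1
…
k=3  a_k=4  p_k/q_k = 366/19
k=4  a_k=1  p_k/q_k = 443/23
k=5  a_k=3  p_k/q_k = 1695/88
fundamental: x₁=1695, y₁=88  (since 2873025 − 371·7744 = 1)
n=2: (1695,88)∘(1695,88) = (1695·1695+371·88·88, 1695·88+88·1695) = (5746049,298320)

1695 88
5746049 298320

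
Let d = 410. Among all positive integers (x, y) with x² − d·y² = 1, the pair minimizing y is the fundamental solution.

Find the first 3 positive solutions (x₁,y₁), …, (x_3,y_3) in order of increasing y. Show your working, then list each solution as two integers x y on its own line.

81 4
13121 648
2125521 104972

d=410: √d = [20; 4,40] (ℓ=2, even), read p_1/q_1
a_0=20:  p_0=20·1+0=20,  q_0=20·0+1=1
a_1=4:  p_1=4·20+1=81,  q_1=4·1+0=4
fundamental: x₁=81, y₁=4  (since 6561 − 410·16 = 1)
n=2: (81,4)∘(81,4) = (81·81+410·4·4, 81·4+4·81) = (13121,648)
n=3: (13121,648)∘(81,4) = (81·13121+410·4·648, 81·648+4·13121) = (2125521,104972)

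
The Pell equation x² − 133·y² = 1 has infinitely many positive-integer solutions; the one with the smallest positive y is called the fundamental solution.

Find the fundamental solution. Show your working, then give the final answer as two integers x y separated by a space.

2588599 224460

√133 = [11; 1,1,7,5,1,…,1,1,22, …], period ℓ=16 (even) → k=15
k=0  a_k=11  p_k/q_k = 11/1
k=1  a_k=1  p_k/q_k = 12/1
…
k=4  a_k=5  p_k/q_k = 888/77
…
k=6  a_k=1  p_k/q_k = 1949/169
k=7  a_k=1  p_k/q_k = 3010/261
…
k=9  a_k=1  p_k/q_k = 10979/952
k=10  a_k=1  p_k/q_k = 18948/1643
k=11  a_k=1  p_k/q_k = 29927/2595
k=12  a_k=5  p_k/q_k = 168583/14618
k=13  a_k=7  p_k/q_k = 1210008/104921
k=14  a_k=1  p_k/q_k = 1378591/119539
k=15  a_k=1  p_k/q_k = 2588599/224460
fundamental: x₁=2588599, y₁=224460  (since 6700844782801 − 133·50382291600 = 1)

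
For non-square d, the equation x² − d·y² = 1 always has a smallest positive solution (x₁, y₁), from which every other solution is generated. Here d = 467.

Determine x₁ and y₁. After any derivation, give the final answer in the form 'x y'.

1625626 75225

√467 → a₀=21, period (1,1,1,1,3,…,1,1,42); ℓ=14 even so k=13
k=0  a_k=21  p_k/q_k = 21/1
…
k=3  a_k=1  p_k/q_k = 65/3
…
k=6  a_k=3  p_k/q_k = 1275/59
k=7  a_k=21  p_k/q_k = 27164/1257
k=8  a_k=3  p_k/q_k = 82767/3830
k=9  a_k=3  p_k/q_k = 275465/12747
k=10  a_k=1  p_k/q_k = 358232/16577
k=11  a_k=1  p_k/q_k = 633697/29324
k=12  a_k=1  p_k/q_k = 991929/45901
k=13  a_k=1  p_k/q_k = 1625626/75225
→ (1625626, 75225).  Check: 1625626²=2642659891876, 467·75225²=2642659891875, difference 1.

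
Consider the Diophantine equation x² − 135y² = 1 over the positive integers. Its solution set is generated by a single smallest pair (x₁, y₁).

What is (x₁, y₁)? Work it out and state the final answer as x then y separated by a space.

d=135: √d = [11; 1,1,1,1,1,1,1,22] (ℓ=8, even), read p_7/q_7
k=0  a_k=11  p_k/q_k = 11/1
k=1  a_k=1  p_k/q_k = 12/1
…
k=4  a_k=1  p_k/q_k = 58/5
…
k=6  a_k=1  p_k/q_k = 151/13
k=7  a_k=1  p_k/q_k = 244/21
(x₁, y₁) = (244, 21);  244² − 135·21² = 1 ✓

244 21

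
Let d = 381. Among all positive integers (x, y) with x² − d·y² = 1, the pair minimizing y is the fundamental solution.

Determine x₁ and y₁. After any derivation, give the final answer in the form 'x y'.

1015 52

√381 → a₀=19, period (1,1,12,1,1,38); ℓ=6 even so k=5
step 0: (19, 1)  from 19·(1,0) + (0,1)
step 1: (20, 1)  from 1·(19,1) + (1,0)
step 2: (39, 2)  from 1·(20,1) + (19,1)
step 3: (488, 25)  from 12·(39,2) + (20,1)
step 4: (527, 27)  from 1·(488,25) + (39,2)
step 5: (1015, 52)  from 1·(527,27) + (488,25)
→ (1015, 52).  Check: 1015²=1030225, 381·52²=1030224, difference 1.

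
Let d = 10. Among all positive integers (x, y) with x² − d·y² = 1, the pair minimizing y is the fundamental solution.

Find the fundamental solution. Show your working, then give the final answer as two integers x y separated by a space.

19 6

[3; 6] for √10; ℓ=1 ⇒ convergent index 1
step 0: (3, 1)  from 3·(1,0) + (0,1)
step 1: (19, 6)  from 6·(3,1) + (1,0)
→ (19, 6).  Check: 19²=361, 10·6²=360, difference 1.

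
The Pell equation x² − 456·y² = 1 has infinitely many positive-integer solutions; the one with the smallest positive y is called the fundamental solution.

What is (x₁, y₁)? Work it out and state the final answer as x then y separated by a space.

√456 = [21; 2,1,4,1,2,42, …], period ℓ=6 (even) → k=5
a_0=21:  p_0=21·1+0=21,  q_0=21·0+1=1
…
a_4=1:  p_4=1·299+64=363,  q_4=1·14+3=17
a_5=2:  p_5=2·363+299=1025,  q_5=2·17+14=48
(x₁, y₁) = (1025, 48);  1025² − 456·48² = 1 ✓

1025 48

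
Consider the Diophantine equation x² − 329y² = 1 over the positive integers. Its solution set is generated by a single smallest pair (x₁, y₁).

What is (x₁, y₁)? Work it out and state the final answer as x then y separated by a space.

2376415 131016

d=329: √d = [18; 7,4,2,1,1,4,1,1,2,4,7,36] (ℓ=12, even), read p_11/q_11
k=0  a_k=18  p_k/q_k = 18/1
…
k=4  a_k=1  p_k/q_k = 1705/94
k=5  a_k=1  p_k/q_k = 2884/159
k=6  a_k=4  p_k/q_k = 13241/730
k=7  a_k=1  p_k/q_k = 16125/889
…
k=10  a_k=4  p_k/q_k = 328794/18127
k=11  a_k=7  p_k/q_k = 2376415/131016
→ (2376415, 131016).  Check: 2376415²=5647348252225, 329·131016²=5647348252224, difference 1.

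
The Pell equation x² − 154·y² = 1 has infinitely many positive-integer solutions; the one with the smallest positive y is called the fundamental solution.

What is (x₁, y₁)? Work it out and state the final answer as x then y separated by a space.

21295 1716

[12; 2,2,3,1,2,1,3,2,2,24] for √154; ℓ=10 ⇒ convergent index 9
step 0: (12, 1)  from 12·(1,0) + (0,1)
…
step 3: (211, 17)  from 3·(62,5) + (25,2)
…
step 8: (8724, 703)  from 2·(3847,310) + (1030,83)
step 9: (21295, 1716)  from 2·(8724,703) + (3847,310)
fundamental: x₁=21295, y₁=1716  (since 453477025 − 154·2944656 = 1)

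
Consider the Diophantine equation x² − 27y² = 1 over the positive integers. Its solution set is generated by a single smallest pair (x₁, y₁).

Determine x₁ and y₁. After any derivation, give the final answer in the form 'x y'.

26 5

d=27: √d = [5; 5,10] (ℓ=2, even), read p_1/q_1
k=0  a_k=5  p_k/q_k = 5/1
k=1  a_k=5  p_k/q_k = 26/5
(x₁, y₁) = (26, 5);  26² − 27·5² = 1 ✓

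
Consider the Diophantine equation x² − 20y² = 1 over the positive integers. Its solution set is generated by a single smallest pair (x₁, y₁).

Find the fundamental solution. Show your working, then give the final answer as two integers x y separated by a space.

√20 → a₀=4, period (2,8); ℓ=2 even so k=1
step 0: (4, 1)  from 4·(1,0) + (0,1)
step 1: (9, 2)  from 2·(4,1) + (1,0)
→ (9, 2).  Check: 9²=81, 20·2²=80, difference 1.

9 2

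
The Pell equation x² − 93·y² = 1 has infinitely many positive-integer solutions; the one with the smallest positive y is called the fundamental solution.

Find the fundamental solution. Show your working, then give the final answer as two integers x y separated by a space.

12151 1260

√93 → a₀=9, period (1,1,1,4,6,4,1,1,1,18); ℓ=10 even so k=9
a_0=9:  p_0=9·1+0=9,  q_0=9·0+1=1
…
a_4=4:  p_4=4·29+19=135,  q_4=4·3+2=14
…
a_6=4:  p_6=4·839+135=3491,  q_6=4·87+14=362
…
a_8=1:  p_8=1·4330+3491=7821,  q_8=1·449+362=811
a_9=1:  p_9=1·7821+4330=12151,  q_9=1·811+449=1260
fundamental: x₁=12151, y₁=1260  (since 147646801 − 93·1587600 = 1)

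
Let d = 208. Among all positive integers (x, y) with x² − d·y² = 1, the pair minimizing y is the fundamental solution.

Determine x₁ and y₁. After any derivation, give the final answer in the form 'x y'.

649 45

√208 = [14; 2,2,1,2,2,28, …], period ℓ=6 (even) → k=5
i=0: a=14 ⇒ p=14, q=1
…
i=2: a=2 ⇒ p=72, q=5
i=3: a=1 ⇒ p=101, q=7
i=4: a=2 ⇒ p=274, q=19
i=5: a=2 ⇒ p=649, q=45
→ (649, 45).  Check: 649²=421201, 208·45²=421200, difference 1.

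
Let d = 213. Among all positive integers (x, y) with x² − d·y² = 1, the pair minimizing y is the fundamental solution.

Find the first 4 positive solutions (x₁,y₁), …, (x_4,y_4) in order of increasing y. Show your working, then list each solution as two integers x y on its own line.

√213 = [14; 1,1,2,6,1,8,1,6,2,1,1,28, …], period ℓ=12 (even) → k=11
a_0=14:  p_0=14·1+0=14,  q_0=14·0+1=1
…
a_3=2:  p_3=2·29+15=73,  q_3=2·2+1=5
…
a_5=1:  p_5=1·467+73=540,  q_5=1·32+5=37
a_6=8:  p_6=8·540+467=4787,  q_6=8·37+32=328
a_7=1:  p_7=1·4787+540=5327,  q_7=1·328+37=365
a_8=6:  p_8=6·5327+4787=36749,  q_8=6·365+328=2518
a_9=2:  p_9=2·36749+5327=78825,  q_9=2·2518+365=5401
a_10=1:  p_10=1·78825+36749=115574,  q_10=1·5401+2518=7919
a_11=1:  p_11=1·115574+78825=194399,  q_11=1·7919+5401=13320
→ (194399, 13320).  Check: 194399²=37790971201, 213·13320²=37790971200, difference 1.
n=2: (194399,13320)∘(194399,13320) = (194399·194399+213·13320·13320, 194399·13320+13320·194399) = (75581942401,5178789360)
n=3: (75581942401,5178789360)∘(194399,13320) = (194399·75581942401+213·13320·5178789360, 194399·5178789360+13320·75581942401) = (29386108041429599,2013502945575960)
n=4: (29386108041429599,2013502945575960)∘(194399,13320) = (194399·29386108041429599+213·13320·2013502945575960, 194399·2013502945575960+13320·29386108041429599) = (11425260034216163289601,782845918228863306720)

194399 13320
75581942401 5178789360
29386108041429599 2013502945575960
11425260034216163289601 782845918228863306720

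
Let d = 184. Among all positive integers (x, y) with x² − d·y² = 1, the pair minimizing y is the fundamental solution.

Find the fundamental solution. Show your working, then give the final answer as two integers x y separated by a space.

24335 1794

√184 = [13; 1,1,3,2,1,2,1,2,3,1,1,26, …], period ℓ=12 (even) → k=11
a_0=13:  p_0=13·1+0=13,  q_0=13·0+1=1
…
a_4=2:  p_4=2·95+27=217,  q_4=2·7+2=16
…
a_10=1:  p_10=1·10594+3147=13741,  q_10=1·781+232=1013
a_11=1:  p_11=1·13741+10594=24335,  q_11=1·1013+781=1794
(x₁, y₁) = (24335, 1794);  24335² − 184·1794² = 1 ✓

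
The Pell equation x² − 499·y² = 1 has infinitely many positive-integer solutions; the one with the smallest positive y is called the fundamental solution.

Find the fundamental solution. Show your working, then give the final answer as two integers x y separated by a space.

4490 201

√499 = [22; 2,1,21,1,2,44, …], period ℓ=6 (even) → k=5
k=0  a_k=22  p_k/q_k = 22/1
k=1  a_k=2  p_k/q_k = 45/2
…
k=4  a_k=1  p_k/q_k = 1519/68
k=5  a_k=2  p_k/q_k = 4490/201
→ (4490, 201).  Check: 4490²=20160100, 499·201²=20160099, difference 1.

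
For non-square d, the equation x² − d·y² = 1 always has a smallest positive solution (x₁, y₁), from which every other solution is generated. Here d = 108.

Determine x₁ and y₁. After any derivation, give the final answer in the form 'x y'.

1351 130

d=108: √d = [10; 2,1,1,4,1,1,2,20] (ℓ=8, even), read p_7/q_7
step 0: (10, 1)  from 10·(1,0) + (0,1)
…
step 3: (52, 5)  from 1·(31,3) + (21,2)
step 4: (239, 23)  from 4·(52,5) + (31,3)
step 5: (291, 28)  from 1·(239,23) + (52,5)
step 6: (530, 51)  from 1·(291,28) + (239,23)
step 7: (1351, 130)  from 2·(530,51) + (291,28)
→ (1351, 130).  Check: 1351²=1825201, 108·130²=1825200, difference 1.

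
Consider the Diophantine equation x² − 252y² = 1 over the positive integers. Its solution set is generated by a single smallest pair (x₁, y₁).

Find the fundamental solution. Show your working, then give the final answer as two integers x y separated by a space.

127 8

√252 = [15; 1,6,1,30, …], period ℓ=4 (even) → k=3
i=0: a=15 ⇒ p=15, q=1
i=1: a=1 ⇒ p=16, q=1
i=2: a=6 ⇒ p=111, q=7
i=3: a=1 ⇒ p=127, q=8
→ (127, 8).  Check: 127²=16129, 252·8²=16128, difference 1.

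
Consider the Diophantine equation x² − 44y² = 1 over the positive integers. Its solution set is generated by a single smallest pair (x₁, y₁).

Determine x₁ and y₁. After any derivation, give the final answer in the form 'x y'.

199 30

[6; 1,1,1,2,1,1,1,12] for √44; ℓ=8 ⇒ convergent index 7
a_0=6:  p_0=6·1+0=6,  q_0=6·0+1=1
a_1=1:  p_1=1·6+1=7,  q_1=1·1+0=1
a_2=1:  p_2=1·7+6=13,  q_2=1·1+1=2
…
a_4=2:  p_4=2·20+13=53,  q_4=2·3+2=8
a_5=1:  p_5=1·53+20=73,  q_5=1·8+3=11
a_6=1:  p_6=1·73+53=126,  q_6=1·11+8=19
a_7=1:  p_7=1·126+73=199,  q_7=1·19+11=30
→ (199, 30).  Check: 199²=39601, 44·30²=39600, difference 1.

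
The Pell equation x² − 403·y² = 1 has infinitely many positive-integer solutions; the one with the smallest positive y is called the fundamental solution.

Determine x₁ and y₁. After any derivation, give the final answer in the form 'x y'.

669878 33369

√403 = [20; 13,2,1,3,1,3,1,2,13,40, …], period ℓ=10 (even) → k=9
k=0  a_k=20  p_k/q_k = 20/1
…
k=2  a_k=2  p_k/q_k = 542/27
k=3  a_k=1  p_k/q_k = 803/40
…
k=6  a_k=3  p_k/q_k = 14213/708
…
k=8  a_k=2  p_k/q_k = 50147/2498
k=9  a_k=13  p_k/q_k = 669878/33369
(x₁, y₁) = (669878, 33369);  669878² − 403·33369² = 1 ✓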